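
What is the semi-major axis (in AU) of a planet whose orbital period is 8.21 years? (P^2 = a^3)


a = P^(2/3) = 8.21^(2/3) = 4.0697

4.0697 AU


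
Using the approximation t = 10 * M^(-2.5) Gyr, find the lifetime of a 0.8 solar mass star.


t = 10 * M^(-2.5) = 10 * 0.8^(-2.5) = 17.4693

17.4693 Gyr


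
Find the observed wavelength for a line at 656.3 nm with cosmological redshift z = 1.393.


lam_obs = lam_emit * (1 + z) = 656.3 * (1 + 1.393) = 1570.5259

1570.5259 nm


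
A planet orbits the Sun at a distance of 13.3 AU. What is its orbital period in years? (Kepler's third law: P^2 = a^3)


P = a^(3/2) = 13.3^1.5 = 48.504

48.504 years


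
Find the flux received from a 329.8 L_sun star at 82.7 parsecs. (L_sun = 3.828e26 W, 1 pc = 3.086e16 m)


F = L / (4*pi*d^2) = 1.262e+29 / (4*pi*(2.552e+18)^2) = 1.542e-09

1.542e-09 W/m^2


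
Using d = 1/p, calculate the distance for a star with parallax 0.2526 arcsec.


d = 1/p = 1/0.2526 = 3.9588

3.9588 pc


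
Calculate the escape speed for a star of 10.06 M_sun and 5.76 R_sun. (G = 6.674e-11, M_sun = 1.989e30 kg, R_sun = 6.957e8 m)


M = 10.06 * 1.989e30 kg = 2.000934e+31 kg; R = 5.76 * 6.957e8 m = 4.007232e+09 m. v_esc = sqrt(2GM/R) = sqrt(2 * 6.674e-11 * 2.000934e+31 / 4.007232e+09) = 816398.5741

816398.5741 m/s


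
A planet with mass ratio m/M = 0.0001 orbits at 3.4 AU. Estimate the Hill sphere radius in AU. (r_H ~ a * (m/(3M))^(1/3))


r_H = a * (m/3M)^(1/3) = 3.4 * (0.0001/3)^(1/3) = 0.1094

0.1094 AU


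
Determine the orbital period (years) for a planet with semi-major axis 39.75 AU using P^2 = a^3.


P = a^(3/2) = 39.75^1.5 = 250.6142

250.6142 years


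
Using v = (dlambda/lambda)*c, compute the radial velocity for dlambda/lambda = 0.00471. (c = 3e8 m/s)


v = (dlambda/lambda) * c = 0.00471 * 3e8 = 1.413e+06

1.413e+06 m/s


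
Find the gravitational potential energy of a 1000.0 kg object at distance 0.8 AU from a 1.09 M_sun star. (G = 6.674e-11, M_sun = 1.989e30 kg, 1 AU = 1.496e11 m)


M = 1.09 * 1.989e30 kg = 2.16801e+30 kg; r = 0.8 AU * 1.496e11 m/AU = 1.1968e+11 m. U = -GM*m/r = -(6.674e-11 * 2.16801e+30 * 1000.0) / 1.1968e+11 = -1.209e+12

-1.209e+12 J


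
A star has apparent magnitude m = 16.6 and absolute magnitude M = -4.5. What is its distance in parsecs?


d = 10^((m - M + 5)/5) = 10^((16.6 - -4.5 + 5)/5) = 165958.6907

165958.6907 pc


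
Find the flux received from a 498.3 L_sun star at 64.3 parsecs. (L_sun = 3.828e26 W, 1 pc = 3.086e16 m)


F = L / (4*pi*d^2) = 1.907e+29 / (4*pi*(1.984e+18)^2) = 3.855e-09

3.855e-09 W/m^2


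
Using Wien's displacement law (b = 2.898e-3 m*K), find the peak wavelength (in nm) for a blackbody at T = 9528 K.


lam_max = b / T = 2.898e-3 / 9528 = 3.042e-07 m = 304.1562 nm

304.1562 nm


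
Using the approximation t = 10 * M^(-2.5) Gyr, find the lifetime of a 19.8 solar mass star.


t = 10 * M^(-2.5) = 10 * 19.8^(-2.5) = 0.0057

0.0057 Gyr


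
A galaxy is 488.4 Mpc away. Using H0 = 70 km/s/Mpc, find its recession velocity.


v = H0 * d = 70 * 488.4 = 34188.0

34188.0 km/s


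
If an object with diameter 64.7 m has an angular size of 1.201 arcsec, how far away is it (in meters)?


D = size / theta_rad, theta_rad = 1.201 * pi/(180*3600) = 5.823e-06, D = 1.111e+07

1.111e+07 m


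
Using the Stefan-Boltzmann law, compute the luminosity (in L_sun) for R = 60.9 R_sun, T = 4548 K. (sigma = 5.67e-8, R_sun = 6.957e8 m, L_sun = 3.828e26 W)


R = 60.9 * 6.957e8 m = 4.236813e+10 m. L = 4*pi*R^2*sigma*T^4 = 4*pi*(4.236813e+10)^2 * 5.67e-8 * 4548^4 = 5.472091352e+29 W. L/L_sun = 5.472091352e+29 / 3.828e26 = 1429.4909

1429.4909 L_sun


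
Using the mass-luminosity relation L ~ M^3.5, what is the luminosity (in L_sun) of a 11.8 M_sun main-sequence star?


L/L_sun = (M/M_sun)^3.5 = 11.8^3.5 = 5644.0003

5644.0003 L_sun


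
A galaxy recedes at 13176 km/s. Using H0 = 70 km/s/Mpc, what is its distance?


d = v / H0 = 13176 / 70 = 188.2286

188.2286 Mpc


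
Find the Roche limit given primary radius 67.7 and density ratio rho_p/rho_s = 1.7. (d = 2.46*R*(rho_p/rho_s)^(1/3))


d_Roche = 2.46 * 67.7 * 1.7^(1/3) = 198.7651

198.7651


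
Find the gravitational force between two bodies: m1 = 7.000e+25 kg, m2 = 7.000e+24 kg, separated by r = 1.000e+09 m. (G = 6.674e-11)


F = G*m1*m2/r^2 = 6.674e-11 * 7.000e+25 * 7.000e+24 / (1.000e+09)^2 = 6.674e-11 * 4.900e+50 / 1.000e+18 = 3.270e+22

3.270e+22 N


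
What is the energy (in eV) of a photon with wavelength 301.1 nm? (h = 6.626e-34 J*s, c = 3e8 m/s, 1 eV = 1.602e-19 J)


E = hc/lambda = 6.626e-34 * 3e8 / 3.011e-07 = 6.602e-19 J = 4.121 eV

4.121 eV


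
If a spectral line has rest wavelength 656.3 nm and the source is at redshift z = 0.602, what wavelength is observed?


lam_obs = lam_emit * (1 + z) = 656.3 * (1 + 0.602) = 1051.3926

1051.3926 nm


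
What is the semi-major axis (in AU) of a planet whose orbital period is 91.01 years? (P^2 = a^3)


a = P^(2/3) = 91.01^(2/3) = 20.233

20.233 AU


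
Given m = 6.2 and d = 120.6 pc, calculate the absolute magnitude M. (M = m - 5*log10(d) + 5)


M = m - 5*log10(d) + 5 = 6.2 - 5*log10(120.6) + 5 = 0.7933

0.7933


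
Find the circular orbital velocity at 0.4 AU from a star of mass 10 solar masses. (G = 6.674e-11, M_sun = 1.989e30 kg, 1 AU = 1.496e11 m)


v = sqrt(GM/r) = sqrt(6.674e-11 * 1.989e+31 / 5.984e+10) = 148941.1491

148941.1491 m/s


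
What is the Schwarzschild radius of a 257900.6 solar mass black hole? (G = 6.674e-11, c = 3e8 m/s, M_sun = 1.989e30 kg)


M = 257900.6 * 1.989e30 kg = 5.129642934e+35 kg. rs = 2GM/c^2 = 2 * 6.674e-11 * 5.129642934e+35 / (3e8)^2 = 7.608e+08

7.608e+08 m


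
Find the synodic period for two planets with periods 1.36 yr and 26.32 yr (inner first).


1/P_syn = |1/P1 - 1/P2| = |1/1.36 - 1/26.32| => P_syn = 1.4341

1.4341 years


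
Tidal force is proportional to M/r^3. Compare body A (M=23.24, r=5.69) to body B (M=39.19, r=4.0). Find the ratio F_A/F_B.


Ratio = (M1/r1^3) / (M2/r2^3) = (23.24/5.69^3) / (39.19/4.0^3) = 0.206

0.206


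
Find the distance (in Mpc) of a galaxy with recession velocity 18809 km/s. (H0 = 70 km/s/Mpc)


d = v / H0 = 18809 / 70 = 268.7

268.7 Mpc


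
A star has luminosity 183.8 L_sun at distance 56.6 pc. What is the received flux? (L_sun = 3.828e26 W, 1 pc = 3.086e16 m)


F = L / (4*pi*d^2) = 7.036e+28 / (4*pi*(1.747e+18)^2) = 1.835e-09

1.835e-09 W/m^2


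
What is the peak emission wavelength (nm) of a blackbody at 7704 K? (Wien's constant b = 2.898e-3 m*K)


lam_max = b / T = 2.898e-3 / 7704 = 3.762e-07 m = 376.1682 nm

376.1682 nm


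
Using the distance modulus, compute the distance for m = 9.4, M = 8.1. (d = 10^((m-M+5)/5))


d = 10^((m - M + 5)/5) = 10^((9.4 - 8.1 + 5)/5) = 18.197

18.197 pc


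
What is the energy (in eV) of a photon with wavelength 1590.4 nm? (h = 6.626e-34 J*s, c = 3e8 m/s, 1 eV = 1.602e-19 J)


E = hc/lambda = 6.626e-34 * 3e8 / 1.590e-06 = 1.250e-19 J = 0.7802 eV

0.7802 eV


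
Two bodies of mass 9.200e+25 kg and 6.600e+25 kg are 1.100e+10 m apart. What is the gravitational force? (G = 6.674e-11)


F = G*m1*m2/r^2 = 6.674e-11 * 9.200e+25 * 6.600e+25 / (1.100e+10)^2 = 6.674e-11 * 6.072e+51 / 1.210e+20 = 3.349e+21

3.349e+21 N


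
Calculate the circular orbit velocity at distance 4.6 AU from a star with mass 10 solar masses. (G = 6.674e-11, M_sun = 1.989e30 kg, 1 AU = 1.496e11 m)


v = sqrt(GM/r) = sqrt(6.674e-11 * 1.989e+31 / 6.882e+11) = 43920.3488

43920.3488 m/s


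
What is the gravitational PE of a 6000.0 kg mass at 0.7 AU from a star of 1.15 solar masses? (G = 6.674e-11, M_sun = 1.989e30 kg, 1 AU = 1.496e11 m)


M = 1.15 * 1.989e30 kg = 2.28735e+30 kg; r = 0.7 AU * 1.496e11 m/AU = 1.0472e+11 m. U = -GM*m/r = -(6.674e-11 * 2.28735e+30 * 6000.0) / 1.0472e+11 = -8.747e+12

-8.747e+12 J


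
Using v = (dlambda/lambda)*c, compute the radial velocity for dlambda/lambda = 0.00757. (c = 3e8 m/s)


v = (dlambda/lambda) * c = 0.00757 * 3e8 = 2.271e+06

2.271e+06 m/s


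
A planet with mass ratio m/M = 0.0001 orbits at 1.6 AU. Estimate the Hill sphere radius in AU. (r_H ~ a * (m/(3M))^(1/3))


r_H = a * (m/3M)^(1/3) = 1.6 * (0.0001/3)^(1/3) = 0.0515

0.0515 AU


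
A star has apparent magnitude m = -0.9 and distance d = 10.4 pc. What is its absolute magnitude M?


M = m - 5*log10(d) + 5 = -0.9 - 5*log10(10.4) + 5 = -0.9852

-0.9852


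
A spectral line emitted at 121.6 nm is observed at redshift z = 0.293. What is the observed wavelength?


lam_obs = lam_emit * (1 + z) = 121.6 * (1 + 0.293) = 157.2288

157.2288 nm


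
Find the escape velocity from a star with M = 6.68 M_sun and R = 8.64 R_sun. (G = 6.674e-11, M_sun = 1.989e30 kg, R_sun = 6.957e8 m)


M = 6.68 * 1.989e30 kg = 1.328652e+31 kg; R = 8.64 * 6.957e8 m = 6.010848e+09 m. v_esc = sqrt(2GM/R) = sqrt(2 * 6.674e-11 * 1.328652e+31 / 6.010848e+09) = 543182.5991

543182.5991 m/s


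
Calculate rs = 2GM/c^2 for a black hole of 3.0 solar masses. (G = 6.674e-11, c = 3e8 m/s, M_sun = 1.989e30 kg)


M = 3.0 * 1.989e30 kg = 5.967e+30 kg. rs = 2GM/c^2 = 2 * 6.674e-11 * 5.967e+30 / (3e8)^2 = 8849.724

8849.724 m


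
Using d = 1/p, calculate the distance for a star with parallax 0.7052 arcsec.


d = 1/p = 1/0.7052 = 1.418

1.418 pc


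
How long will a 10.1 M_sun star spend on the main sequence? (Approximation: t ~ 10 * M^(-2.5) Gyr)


t = 10 * M^(-2.5) = 10 * 10.1^(-2.5) = 0.0308

0.0308 Gyr


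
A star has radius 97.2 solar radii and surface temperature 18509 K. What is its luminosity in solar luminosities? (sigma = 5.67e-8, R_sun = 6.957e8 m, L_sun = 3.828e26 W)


R = 97.2 * 6.957e8 m = 6.762204e+10 m. L = 4*pi*R^2*sigma*T^4 = 4*pi*(6.762204e+10)^2 * 5.67e-8 * 18509^4 = 3.823853817e+32 W. L/L_sun = 3.823853817e+32 / 3.828e26 = 998916.8801

998916.8801 L_sun


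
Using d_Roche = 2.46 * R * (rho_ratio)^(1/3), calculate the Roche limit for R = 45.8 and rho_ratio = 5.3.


d_Roche = 2.46 * 45.8 * 5.3^(1/3) = 196.4382

196.4382


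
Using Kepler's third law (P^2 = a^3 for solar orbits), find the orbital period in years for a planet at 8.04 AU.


P = a^(3/2) = 8.04^1.5 = 22.7973

22.7973 years


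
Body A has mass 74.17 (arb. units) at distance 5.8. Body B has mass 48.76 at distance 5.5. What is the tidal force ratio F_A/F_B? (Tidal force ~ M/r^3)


Ratio = (M1/r1^3) / (M2/r2^3) = (74.17/5.8^3) / (48.76/5.5^3) = 1.2971

1.2971


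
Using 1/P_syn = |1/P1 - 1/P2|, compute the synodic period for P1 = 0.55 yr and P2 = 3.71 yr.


1/P_syn = |1/P1 - 1/P2| = |1/0.55 - 1/3.71| => P_syn = 0.6457

0.6457 years


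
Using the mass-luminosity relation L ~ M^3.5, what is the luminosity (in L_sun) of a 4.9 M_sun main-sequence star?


L/L_sun = (M/M_sun)^3.5 = 4.9^3.5 = 260.4272

260.4272 L_sun


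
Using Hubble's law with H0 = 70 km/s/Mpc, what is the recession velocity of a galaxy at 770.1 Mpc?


v = H0 * d = 70 * 770.1 = 53907.0

53907.0 km/s


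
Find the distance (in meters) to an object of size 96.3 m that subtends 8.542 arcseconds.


D = size / theta_rad, theta_rad = 8.542 * pi/(180*3600) = 4.141e-05, D = 2.325e+06

2.325e+06 m


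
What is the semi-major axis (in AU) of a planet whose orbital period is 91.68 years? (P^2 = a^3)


a = P^(2/3) = 91.68^(2/3) = 20.3321

20.3321 AU


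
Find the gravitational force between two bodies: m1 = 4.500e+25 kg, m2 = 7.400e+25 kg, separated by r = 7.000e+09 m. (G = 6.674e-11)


F = G*m1*m2/r^2 = 6.674e-11 * 4.500e+25 * 7.400e+25 / (7.000e+09)^2 = 6.674e-11 * 3.330e+51 / 4.900e+19 = 4.536e+21

4.536e+21 N


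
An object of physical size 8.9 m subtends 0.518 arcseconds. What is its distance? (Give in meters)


D = size / theta_rad, theta_rad = 0.518 * pi/(180*3600) = 2.511e-06, D = 3.544e+06

3.544e+06 m


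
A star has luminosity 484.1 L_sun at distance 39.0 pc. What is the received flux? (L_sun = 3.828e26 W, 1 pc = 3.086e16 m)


F = L / (4*pi*d^2) = 1.853e+29 / (4*pi*(1.204e+18)^2) = 1.018e-08

1.018e-08 W/m^2


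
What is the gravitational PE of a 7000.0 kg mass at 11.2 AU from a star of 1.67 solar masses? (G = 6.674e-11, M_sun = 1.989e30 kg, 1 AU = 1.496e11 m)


M = 1.67 * 1.989e30 kg = 3.32163e+30 kg; r = 11.2 AU * 1.496e11 m/AU = 1.67552e+12 m. U = -GM*m/r = -(6.674e-11 * 3.32163e+30 * 7000.0) / 1.67552e+12 = -9.262e+11

-9.262e+11 J


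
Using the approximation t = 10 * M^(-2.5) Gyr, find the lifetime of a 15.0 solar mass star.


t = 10 * M^(-2.5) = 10 * 15.0^(-2.5) = 0.0115

0.0115 Gyr


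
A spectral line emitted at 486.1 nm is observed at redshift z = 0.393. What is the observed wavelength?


lam_obs = lam_emit * (1 + z) = 486.1 * (1 + 0.393) = 677.1373

677.1373 nm


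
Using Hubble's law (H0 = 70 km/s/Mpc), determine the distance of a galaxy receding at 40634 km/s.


d = v / H0 = 40634 / 70 = 580.4857

580.4857 Mpc


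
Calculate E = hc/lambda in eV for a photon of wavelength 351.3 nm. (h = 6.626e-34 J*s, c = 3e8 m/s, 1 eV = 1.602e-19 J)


E = hc/lambda = 6.626e-34 * 3e8 / 3.513e-07 = 5.658e-19 J = 3.5321 eV

3.5321 eV


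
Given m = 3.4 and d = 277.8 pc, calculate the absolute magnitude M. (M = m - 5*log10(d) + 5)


M = m - 5*log10(d) + 5 = 3.4 - 5*log10(277.8) + 5 = -3.8187

-3.8187


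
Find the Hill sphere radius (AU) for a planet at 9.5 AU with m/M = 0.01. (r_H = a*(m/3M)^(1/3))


r_H = a * (m/3M)^(1/3) = 9.5 * (0.01/3)^(1/3) = 1.4191

1.4191 AU


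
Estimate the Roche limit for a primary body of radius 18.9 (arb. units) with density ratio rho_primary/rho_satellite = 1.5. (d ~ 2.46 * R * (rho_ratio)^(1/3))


d_Roche = 2.46 * 18.9 * 1.5^(1/3) = 53.2223

53.2223


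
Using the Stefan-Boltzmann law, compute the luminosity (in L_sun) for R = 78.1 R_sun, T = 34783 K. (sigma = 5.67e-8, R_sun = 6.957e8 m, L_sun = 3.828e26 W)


R = 78.1 * 6.957e8 m = 5.433417e+10 m. L = 4*pi*R^2*sigma*T^4 = 4*pi*(5.433417e+10)^2 * 5.67e-8 * 34783^4 = 3.078981961e+33 W. L/L_sun = 3.078981961e+33 / 3.828e26 = 8.043e+06

8.043e+06 L_sun


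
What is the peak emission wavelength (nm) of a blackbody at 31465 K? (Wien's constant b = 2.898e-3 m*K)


lam_max = b / T = 2.898e-3 / 31465 = 9.210e-08 m = 92.1023 nm

92.1023 nm


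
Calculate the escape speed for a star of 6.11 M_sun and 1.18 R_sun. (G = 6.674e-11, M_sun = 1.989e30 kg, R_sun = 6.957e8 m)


M = 6.11 * 1.989e30 kg = 1.215279e+31 kg; R = 1.18 * 6.957e8 m = 8.20926e+08 m. v_esc = sqrt(2GM/R) = sqrt(2 * 6.674e-11 * 1.215279e+31 / 8.20926e+08) = 1.406e+06

1.406e+06 m/s


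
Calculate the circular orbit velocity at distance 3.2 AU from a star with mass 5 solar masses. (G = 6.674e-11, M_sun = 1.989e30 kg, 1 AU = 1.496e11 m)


v = sqrt(GM/r) = sqrt(6.674e-11 * 9.945e+30 / 4.787e+11) = 37235.2873

37235.2873 m/s


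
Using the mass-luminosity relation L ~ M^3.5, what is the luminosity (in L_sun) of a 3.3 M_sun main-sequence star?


L/L_sun = (M/M_sun)^3.5 = 3.3^3.5 = 65.2828

65.2828 L_sun


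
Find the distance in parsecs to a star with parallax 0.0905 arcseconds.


d = 1/p = 1/0.0905 = 11.0497

11.0497 pc


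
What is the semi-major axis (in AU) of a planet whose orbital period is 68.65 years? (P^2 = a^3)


a = P^(2/3) = 68.65^(2/3) = 16.7659

16.7659 AU


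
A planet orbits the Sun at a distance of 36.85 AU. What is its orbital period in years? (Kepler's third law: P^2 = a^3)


P = a^(3/2) = 36.85^1.5 = 223.695

223.695 years


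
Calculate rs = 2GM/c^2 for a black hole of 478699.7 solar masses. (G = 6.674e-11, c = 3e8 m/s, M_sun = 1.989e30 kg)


M = 478699.7 * 1.989e30 kg = 9.521337033e+35 kg. rs = 2GM/c^2 = 2 * 6.674e-11 * 9.521337033e+35 / (3e8)^2 = 1.412e+09

1.412e+09 m


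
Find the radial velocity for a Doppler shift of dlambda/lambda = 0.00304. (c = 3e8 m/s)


v = (dlambda/lambda) * c = 0.00304 * 3e8 = 912000.0

912000.0 m/s


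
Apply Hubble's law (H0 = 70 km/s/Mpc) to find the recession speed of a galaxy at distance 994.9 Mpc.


v = H0 * d = 70 * 994.9 = 69643.0

69643.0 km/s


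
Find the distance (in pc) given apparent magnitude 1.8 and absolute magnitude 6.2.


d = 10^((m - M + 5)/5) = 10^((1.8 - 6.2 + 5)/5) = 1.3183

1.3183 pc


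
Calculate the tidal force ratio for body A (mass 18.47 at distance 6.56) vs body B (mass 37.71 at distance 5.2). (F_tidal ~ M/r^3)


Ratio = (M1/r1^3) / (M2/r2^3) = (18.47/6.56^3) / (37.71/5.2^3) = 0.244

0.244


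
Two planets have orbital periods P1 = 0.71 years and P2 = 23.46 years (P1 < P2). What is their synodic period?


1/P_syn = |1/P1 - 1/P2| = |1/0.71 - 1/23.46| => P_syn = 0.7322

0.7322 years


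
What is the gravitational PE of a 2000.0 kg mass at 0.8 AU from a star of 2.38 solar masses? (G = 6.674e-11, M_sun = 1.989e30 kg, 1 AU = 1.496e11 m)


M = 2.38 * 1.989e30 kg = 4.73382e+30 kg; r = 0.8 AU * 1.496e11 m/AU = 1.1968e+11 m. U = -GM*m/r = -(6.674e-11 * 4.73382e+30 * 2000.0) / 1.1968e+11 = -5.280e+12

-5.280e+12 J


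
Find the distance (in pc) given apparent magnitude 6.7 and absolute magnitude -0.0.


d = 10^((m - M + 5)/5) = 10^((6.7 - -0.0 + 5)/5) = 218.7762

218.7762 pc


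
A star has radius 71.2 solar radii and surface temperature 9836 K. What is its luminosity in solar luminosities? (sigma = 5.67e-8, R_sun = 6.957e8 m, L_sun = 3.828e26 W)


R = 71.2 * 6.957e8 m = 4.953384e+10 m. L = 4*pi*R^2*sigma*T^4 = 4*pi*(4.953384e+10)^2 * 5.67e-8 * 9836^4 = 1.636330394e+31 W. L/L_sun = 1.636330394e+31 / 3.828e26 = 42746.353

42746.353 L_sun


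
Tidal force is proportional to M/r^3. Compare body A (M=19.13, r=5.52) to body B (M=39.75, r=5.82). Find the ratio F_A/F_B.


Ratio = (M1/r1^3) / (M2/r2^3) = (19.13/5.52^3) / (39.75/5.82^3) = 0.5641

0.5641


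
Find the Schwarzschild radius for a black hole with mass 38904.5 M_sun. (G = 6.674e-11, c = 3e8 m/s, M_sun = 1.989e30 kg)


M = 38904.5 * 1.989e30 kg = 7.73810505e+34 kg. rs = 2GM/c^2 = 2 * 6.674e-11 * 7.73810505e+34 / (3e8)^2 = 1.148e+08

1.148e+08 m


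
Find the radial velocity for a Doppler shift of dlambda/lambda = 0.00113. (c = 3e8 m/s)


v = (dlambda/lambda) * c = 0.00113 * 3e8 = 339000.0

339000.0 m/s


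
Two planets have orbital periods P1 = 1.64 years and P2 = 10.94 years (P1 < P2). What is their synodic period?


1/P_syn = |1/P1 - 1/P2| = |1/1.64 - 1/10.94| => P_syn = 1.9292

1.9292 years


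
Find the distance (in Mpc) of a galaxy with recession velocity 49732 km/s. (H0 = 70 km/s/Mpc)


d = v / H0 = 49732 / 70 = 710.4571

710.4571 Mpc


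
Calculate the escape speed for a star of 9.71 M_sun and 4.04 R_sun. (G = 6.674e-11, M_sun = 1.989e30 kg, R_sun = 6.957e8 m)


M = 9.71 * 1.989e30 kg = 1.931319e+31 kg; R = 4.04 * 6.957e8 m = 2.810628e+09 m. v_esc = sqrt(2GM/R) = sqrt(2 * 6.674e-11 * 1.931319e+31 / 2.810628e+09) = 957708.6749

957708.6749 m/s


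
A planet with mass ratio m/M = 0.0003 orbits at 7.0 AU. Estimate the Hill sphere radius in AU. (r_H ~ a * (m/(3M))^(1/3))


r_H = a * (m/3M)^(1/3) = 7.0 * (0.0003/3)^(1/3) = 0.3249

0.3249 AU


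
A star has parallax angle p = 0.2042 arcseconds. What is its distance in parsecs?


d = 1/p = 1/0.2042 = 4.8972

4.8972 pc


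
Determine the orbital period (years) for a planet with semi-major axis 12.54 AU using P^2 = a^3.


P = a^(3/2) = 12.54^1.5 = 44.4065

44.4065 years


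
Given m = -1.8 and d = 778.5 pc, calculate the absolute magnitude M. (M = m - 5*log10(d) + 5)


M = m - 5*log10(d) + 5 = -1.8 - 5*log10(778.5) + 5 = -11.2563

-11.2563


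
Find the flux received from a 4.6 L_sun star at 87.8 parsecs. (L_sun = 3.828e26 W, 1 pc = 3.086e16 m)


F = L / (4*pi*d^2) = 1.761e+27 / (4*pi*(2.710e+18)^2) = 1.909e-11

1.909e-11 W/m^2


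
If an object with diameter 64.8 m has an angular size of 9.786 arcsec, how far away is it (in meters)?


D = size / theta_rad, theta_rad = 9.786 * pi/(180*3600) = 4.744e-05, D = 1.366e+06

1.366e+06 m


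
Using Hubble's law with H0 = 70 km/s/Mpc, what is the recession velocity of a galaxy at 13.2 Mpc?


v = H0 * d = 70 * 13.2 = 924.0

924.0 km/s


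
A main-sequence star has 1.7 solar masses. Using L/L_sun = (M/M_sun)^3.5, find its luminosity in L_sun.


L/L_sun = (M/M_sun)^3.5 = 1.7^3.5 = 6.4058

6.4058 L_sun


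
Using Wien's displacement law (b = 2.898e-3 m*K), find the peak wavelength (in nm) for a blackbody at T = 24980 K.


lam_max = b / T = 2.898e-3 / 24980 = 1.160e-07 m = 116.0128 nm

116.0128 nm


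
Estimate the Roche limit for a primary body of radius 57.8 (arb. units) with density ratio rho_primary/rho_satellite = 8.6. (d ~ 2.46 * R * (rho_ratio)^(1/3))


d_Roche = 2.46 * 57.8 * 8.6^(1/3) = 291.3147

291.3147


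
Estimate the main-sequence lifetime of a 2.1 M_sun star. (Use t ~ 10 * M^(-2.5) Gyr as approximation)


t = 10 * M^(-2.5) = 10 * 2.1^(-2.5) = 1.5648

1.5648 Gyr


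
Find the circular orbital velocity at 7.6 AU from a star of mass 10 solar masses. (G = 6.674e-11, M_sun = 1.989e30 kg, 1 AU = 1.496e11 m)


v = sqrt(GM/r) = sqrt(6.674e-11 * 1.989e+31 / 1.137e+12) = 34169.443

34169.443 m/s


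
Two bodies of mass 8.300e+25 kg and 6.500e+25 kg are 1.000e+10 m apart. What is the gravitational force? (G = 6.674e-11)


F = G*m1*m2/r^2 = 6.674e-11 * 8.300e+25 * 6.500e+25 / (1.000e+10)^2 = 6.674e-11 * 5.395e+51 / 1.000e+20 = 3.601e+21

3.601e+21 N


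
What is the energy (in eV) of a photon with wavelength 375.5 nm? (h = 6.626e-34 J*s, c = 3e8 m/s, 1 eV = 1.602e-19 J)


E = hc/lambda = 6.626e-34 * 3e8 / 3.755e-07 = 5.294e-19 J = 3.3045 eV

3.3045 eV


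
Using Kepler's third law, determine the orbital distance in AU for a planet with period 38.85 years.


a = P^(2/3) = 38.85^(2/3) = 11.4708

11.4708 AU


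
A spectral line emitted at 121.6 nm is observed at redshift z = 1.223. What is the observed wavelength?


lam_obs = lam_emit * (1 + z) = 121.6 * (1 + 1.223) = 270.3168

270.3168 nm


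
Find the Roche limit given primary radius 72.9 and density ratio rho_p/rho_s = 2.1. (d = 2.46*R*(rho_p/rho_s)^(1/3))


d_Roche = 2.46 * 72.9 * 2.1^(1/3) = 229.6514

229.6514


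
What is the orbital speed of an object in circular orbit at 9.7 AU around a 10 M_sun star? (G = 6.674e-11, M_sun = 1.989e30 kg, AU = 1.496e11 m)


v = sqrt(GM/r) = sqrt(6.674e-11 * 1.989e+31 / 1.451e+12) = 30245.3649

30245.3649 m/s


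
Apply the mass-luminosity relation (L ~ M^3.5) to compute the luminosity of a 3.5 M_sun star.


L/L_sun = (M/M_sun)^3.5 = 3.5^3.5 = 80.2118

80.2118 L_sun


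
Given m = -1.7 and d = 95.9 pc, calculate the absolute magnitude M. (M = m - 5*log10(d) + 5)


M = m - 5*log10(d) + 5 = -1.7 - 5*log10(95.9) + 5 = -6.6091

-6.6091


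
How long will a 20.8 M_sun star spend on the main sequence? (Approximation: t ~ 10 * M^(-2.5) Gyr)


t = 10 * M^(-2.5) = 10 * 20.8^(-2.5) = 0.0051

0.0051 Gyr


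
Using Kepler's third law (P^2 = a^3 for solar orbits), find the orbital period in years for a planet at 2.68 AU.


P = a^(3/2) = 2.68^1.5 = 4.3873

4.3873 years


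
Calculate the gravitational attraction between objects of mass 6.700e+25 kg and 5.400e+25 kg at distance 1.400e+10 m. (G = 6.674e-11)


F = G*m1*m2/r^2 = 6.674e-11 * 6.700e+25 * 5.400e+25 / (1.400e+10)^2 = 6.674e-11 * 3.618e+51 / 1.960e+20 = 1.232e+21

1.232e+21 N


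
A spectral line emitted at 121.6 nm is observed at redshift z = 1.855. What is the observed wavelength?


lam_obs = lam_emit * (1 + z) = 121.6 * (1 + 1.855) = 347.168

347.168 nm


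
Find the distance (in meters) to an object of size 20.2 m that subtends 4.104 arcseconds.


D = size / theta_rad, theta_rad = 4.104 * pi/(180*3600) = 1.990e-05, D = 1.015e+06

1.015e+06 m


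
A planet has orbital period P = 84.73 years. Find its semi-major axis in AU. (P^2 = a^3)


a = P^(2/3) = 84.73^(2/3) = 19.2912

19.2912 AU


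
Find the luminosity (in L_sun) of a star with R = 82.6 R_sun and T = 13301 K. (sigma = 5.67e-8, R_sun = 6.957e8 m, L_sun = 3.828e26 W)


R = 82.6 * 6.957e8 m = 5.746482e+10 m. L = 4*pi*R^2*sigma*T^4 = 4*pi*(5.746482e+10)^2 * 5.67e-8 * 13301^4 = 7.364346225e+31 W. L/L_sun = 7.364346225e+31 / 3.828e26 = 192381.0404

192381.0404 L_sun


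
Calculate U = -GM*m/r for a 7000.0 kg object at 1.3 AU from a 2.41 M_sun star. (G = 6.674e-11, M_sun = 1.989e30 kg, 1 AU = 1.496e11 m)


M = 2.41 * 1.989e30 kg = 4.79349e+30 kg; r = 1.3 AU * 1.496e11 m/AU = 1.9448e+11 m. U = -GM*m/r = -(6.674e-11 * 4.79349e+30 * 7000.0) / 1.9448e+11 = -1.151e+13

-1.151e+13 J


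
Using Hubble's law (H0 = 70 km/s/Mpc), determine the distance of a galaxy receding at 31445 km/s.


d = v / H0 = 31445 / 70 = 449.2143

449.2143 Mpc


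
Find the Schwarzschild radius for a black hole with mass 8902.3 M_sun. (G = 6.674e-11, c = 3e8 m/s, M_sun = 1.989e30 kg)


M = 8902.3 * 1.989e30 kg = 1.77066747e+34 kg. rs = 2GM/c^2 = 2 * 6.674e-11 * 1.77066747e+34 / (3e8)^2 = 2.626e+07

2.626e+07 m


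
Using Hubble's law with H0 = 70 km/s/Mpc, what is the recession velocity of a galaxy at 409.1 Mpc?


v = H0 * d = 70 * 409.1 = 28637.0

28637.0 km/s


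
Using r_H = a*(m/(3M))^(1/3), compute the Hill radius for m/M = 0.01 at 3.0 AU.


r_H = a * (m/3M)^(1/3) = 3.0 * (0.01/3)^(1/3) = 0.4481

0.4481 AU


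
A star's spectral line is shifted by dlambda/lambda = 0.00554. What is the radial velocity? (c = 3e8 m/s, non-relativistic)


v = (dlambda/lambda) * c = 0.00554 * 3e8 = 1.662e+06

1.662e+06 m/s


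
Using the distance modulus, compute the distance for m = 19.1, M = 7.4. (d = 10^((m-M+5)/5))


d = 10^((m - M + 5)/5) = 10^((19.1 - 7.4 + 5)/5) = 2187.7616

2187.7616 pc


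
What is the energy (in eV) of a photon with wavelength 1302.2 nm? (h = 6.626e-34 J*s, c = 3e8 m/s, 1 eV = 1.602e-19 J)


E = hc/lambda = 6.626e-34 * 3e8 / 1.302e-06 = 1.526e-19 J = 0.9529 eV

0.9529 eV


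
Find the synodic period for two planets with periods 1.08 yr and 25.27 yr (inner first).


1/P_syn = |1/P1 - 1/P2| = |1/1.08 - 1/25.27| => P_syn = 1.1282

1.1282 years


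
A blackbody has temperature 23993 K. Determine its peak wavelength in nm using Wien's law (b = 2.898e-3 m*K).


lam_max = b / T = 2.898e-3 / 23993 = 1.208e-07 m = 120.7852 nm

120.7852 nm


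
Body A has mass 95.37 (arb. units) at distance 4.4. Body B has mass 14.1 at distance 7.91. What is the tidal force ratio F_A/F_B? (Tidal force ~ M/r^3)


Ratio = (M1/r1^3) / (M2/r2^3) = (95.37/4.4^3) / (14.1/7.91^3) = 39.2974

39.2974


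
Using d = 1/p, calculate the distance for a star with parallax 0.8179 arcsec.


d = 1/p = 1/0.8179 = 1.2226

1.2226 pc


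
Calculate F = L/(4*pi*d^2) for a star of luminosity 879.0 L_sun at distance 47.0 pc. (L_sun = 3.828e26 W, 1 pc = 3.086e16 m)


F = L / (4*pi*d^2) = 3.365e+29 / (4*pi*(1.450e+18)^2) = 1.273e-08

1.273e-08 W/m^2


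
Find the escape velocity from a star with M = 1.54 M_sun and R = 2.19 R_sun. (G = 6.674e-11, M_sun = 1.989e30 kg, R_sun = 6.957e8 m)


M = 1.54 * 1.989e30 kg = 3.06306e+30 kg; R = 2.19 * 6.957e8 m = 1.523583e+09 m. v_esc = sqrt(2GM/R) = sqrt(2 * 6.674e-11 * 3.06306e+30 / 1.523583e+09) = 518027.472

518027.472 m/s


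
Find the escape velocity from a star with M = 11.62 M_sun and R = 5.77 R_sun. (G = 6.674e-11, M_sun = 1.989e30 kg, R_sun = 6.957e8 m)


M = 11.62 * 1.989e30 kg = 2.311218e+31 kg; R = 5.77 * 6.957e8 m = 4.014189e+09 m. v_esc = sqrt(2GM/R) = sqrt(2 * 6.674e-11 * 2.311218e+31 / 4.014189e+09) = 876656.8817

876656.8817 m/s


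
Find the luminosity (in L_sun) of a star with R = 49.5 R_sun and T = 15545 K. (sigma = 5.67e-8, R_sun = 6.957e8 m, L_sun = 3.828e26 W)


R = 49.5 * 6.957e8 m = 3.443715e+10 m. L = 4*pi*R^2*sigma*T^4 = 4*pi*(3.443715e+10)^2 * 5.67e-8 * 15545^4 = 4.93412597e+31 W. L/L_sun = 4.93412597e+31 / 3.828e26 = 128895.6628

128895.6628 L_sun


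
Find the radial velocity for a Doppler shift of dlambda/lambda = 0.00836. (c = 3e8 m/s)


v = (dlambda/lambda) * c = 0.00836 * 3e8 = 2.508e+06

2.508e+06 m/s


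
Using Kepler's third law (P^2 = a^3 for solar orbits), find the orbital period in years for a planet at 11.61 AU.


P = a^(3/2) = 11.61^1.5 = 39.5593

39.5593 years


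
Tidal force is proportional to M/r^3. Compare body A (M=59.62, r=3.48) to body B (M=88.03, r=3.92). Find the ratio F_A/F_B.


Ratio = (M1/r1^3) / (M2/r2^3) = (59.62/3.48^3) / (88.03/3.92^3) = 0.968

0.968


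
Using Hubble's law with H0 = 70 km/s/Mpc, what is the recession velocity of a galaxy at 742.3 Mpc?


v = H0 * d = 70 * 742.3 = 51961.0

51961.0 km/s


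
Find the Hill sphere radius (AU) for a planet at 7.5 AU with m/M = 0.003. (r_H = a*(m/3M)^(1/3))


r_H = a * (m/3M)^(1/3) = 7.5 * (0.003/3)^(1/3) = 0.75

0.75 AU


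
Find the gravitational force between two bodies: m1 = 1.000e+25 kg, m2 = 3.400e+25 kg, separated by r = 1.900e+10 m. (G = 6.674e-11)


F = G*m1*m2/r^2 = 6.674e-11 * 1.000e+25 * 3.400e+25 / (1.900e+10)^2 = 6.674e-11 * 3.400e+50 / 3.610e+20 = 6.286e+19

6.286e+19 N


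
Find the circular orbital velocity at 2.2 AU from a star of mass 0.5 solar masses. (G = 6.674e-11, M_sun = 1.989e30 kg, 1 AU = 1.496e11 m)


v = sqrt(GM/r) = sqrt(6.674e-11 * 9.945e+29 / 3.291e+11) = 14200.9814

14200.9814 m/s


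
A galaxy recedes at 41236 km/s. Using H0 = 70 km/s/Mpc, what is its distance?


d = v / H0 = 41236 / 70 = 589.0857

589.0857 Mpc


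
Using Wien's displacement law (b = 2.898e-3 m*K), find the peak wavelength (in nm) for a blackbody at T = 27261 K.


lam_max = b / T = 2.898e-3 / 27261 = 1.063e-07 m = 106.3057 nm

106.3057 nm


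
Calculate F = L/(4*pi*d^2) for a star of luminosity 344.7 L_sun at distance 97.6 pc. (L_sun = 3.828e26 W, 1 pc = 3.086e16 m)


F = L / (4*pi*d^2) = 1.320e+29 / (4*pi*(3.012e+18)^2) = 1.157e-09

1.157e-09 W/m^2


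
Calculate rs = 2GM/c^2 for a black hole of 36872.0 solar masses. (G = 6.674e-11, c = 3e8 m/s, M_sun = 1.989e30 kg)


M = 36872.0 * 1.989e30 kg = 7.3338408e+34 kg. rs = 2GM/c^2 = 2 * 6.674e-11 * 7.3338408e+34 / (3e8)^2 = 1.088e+08

1.088e+08 m


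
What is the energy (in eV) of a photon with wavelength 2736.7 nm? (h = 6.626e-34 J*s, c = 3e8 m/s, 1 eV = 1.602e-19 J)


E = hc/lambda = 6.626e-34 * 3e8 / 2.737e-06 = 7.263e-20 J = 0.4534 eV

0.4534 eV


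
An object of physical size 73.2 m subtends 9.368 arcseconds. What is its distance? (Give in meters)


D = size / theta_rad, theta_rad = 9.368 * pi/(180*3600) = 4.542e-05, D = 1.612e+06

1.612e+06 m


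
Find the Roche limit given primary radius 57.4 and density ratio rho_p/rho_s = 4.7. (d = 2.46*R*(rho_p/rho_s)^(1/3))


d_Roche = 2.46 * 57.4 * 4.7^(1/3) = 236.5264

236.5264


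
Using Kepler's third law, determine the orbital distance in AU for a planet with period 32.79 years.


a = P^(2/3) = 32.79^(2/3) = 10.2446

10.2446 AU


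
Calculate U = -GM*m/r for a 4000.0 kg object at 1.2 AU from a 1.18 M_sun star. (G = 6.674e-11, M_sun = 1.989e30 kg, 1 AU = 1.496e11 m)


M = 1.18 * 1.989e30 kg = 2.34702e+30 kg; r = 1.2 AU * 1.496e11 m/AU = 1.7952e+11 m. U = -GM*m/r = -(6.674e-11 * 2.34702e+30 * 4000.0) / 1.7952e+11 = -3.490e+12

-3.490e+12 J


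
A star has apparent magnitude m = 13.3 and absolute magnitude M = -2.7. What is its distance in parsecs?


d = 10^((m - M + 5)/5) = 10^((13.3 - -2.7 + 5)/5) = 15848.9319

15848.9319 pc


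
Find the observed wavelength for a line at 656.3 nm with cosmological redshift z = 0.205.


lam_obs = lam_emit * (1 + z) = 656.3 * (1 + 0.205) = 790.8415

790.8415 nm


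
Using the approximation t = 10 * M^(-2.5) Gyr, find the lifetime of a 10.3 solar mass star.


t = 10 * M^(-2.5) = 10 * 10.3^(-2.5) = 0.0294

0.0294 Gyr


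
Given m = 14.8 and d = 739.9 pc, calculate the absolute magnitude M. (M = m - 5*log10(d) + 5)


M = m - 5*log10(d) + 5 = 14.8 - 5*log10(739.9) + 5 = 5.4541

5.4541


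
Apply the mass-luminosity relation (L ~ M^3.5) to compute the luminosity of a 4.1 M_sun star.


L/L_sun = (M/M_sun)^3.5 = 4.1^3.5 = 139.5544

139.5544 L_sun


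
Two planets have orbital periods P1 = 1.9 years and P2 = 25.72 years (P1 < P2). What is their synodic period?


1/P_syn = |1/P1 - 1/P2| = |1/1.9 - 1/25.72| => P_syn = 2.0516

2.0516 years


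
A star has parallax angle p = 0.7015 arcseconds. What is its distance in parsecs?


d = 1/p = 1/0.7015 = 1.4255

1.4255 pc


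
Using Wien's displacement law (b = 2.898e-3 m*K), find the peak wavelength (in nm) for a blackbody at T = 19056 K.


lam_max = b / T = 2.898e-3 / 19056 = 1.521e-07 m = 152.0781 nm

152.0781 nm


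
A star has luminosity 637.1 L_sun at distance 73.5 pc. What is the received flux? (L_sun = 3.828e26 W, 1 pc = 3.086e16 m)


F = L / (4*pi*d^2) = 2.439e+29 / (4*pi*(2.268e+18)^2) = 3.772e-09

3.772e-09 W/m^2


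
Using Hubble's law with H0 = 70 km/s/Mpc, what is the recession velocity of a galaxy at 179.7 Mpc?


v = H0 * d = 70 * 179.7 = 12579.0

12579.0 km/s


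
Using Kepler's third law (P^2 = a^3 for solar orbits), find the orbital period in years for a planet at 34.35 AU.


P = a^(3/2) = 34.35^1.5 = 201.3215

201.3215 years


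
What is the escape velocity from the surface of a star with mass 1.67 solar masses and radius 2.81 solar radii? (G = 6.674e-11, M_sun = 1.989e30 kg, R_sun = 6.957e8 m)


M = 1.67 * 1.989e30 kg = 3.32163e+30 kg; R = 2.81 * 6.957e8 m = 1.954917e+09 m. v_esc = sqrt(2GM/R) = sqrt(2 * 6.674e-11 * 3.32163e+30 / 1.954917e+09) = 476233.086

476233.086 m/s


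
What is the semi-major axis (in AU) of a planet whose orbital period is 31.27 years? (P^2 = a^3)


a = P^(2/3) = 31.27^(2/3) = 9.9255

9.9255 AU


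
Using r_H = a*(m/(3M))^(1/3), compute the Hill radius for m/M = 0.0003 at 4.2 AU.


r_H = a * (m/3M)^(1/3) = 4.2 * (0.0003/3)^(1/3) = 0.1949

0.1949 AU


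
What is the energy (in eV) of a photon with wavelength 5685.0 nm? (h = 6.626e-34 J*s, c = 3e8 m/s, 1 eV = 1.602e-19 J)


E = hc/lambda = 6.626e-34 * 3e8 / 5.685e-06 = 3.497e-20 J = 0.2183 eV

0.2183 eV


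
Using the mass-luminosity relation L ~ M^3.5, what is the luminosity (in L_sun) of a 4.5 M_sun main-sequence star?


L/L_sun = (M/M_sun)^3.5 = 4.5^3.5 = 193.3053

193.3053 L_sun


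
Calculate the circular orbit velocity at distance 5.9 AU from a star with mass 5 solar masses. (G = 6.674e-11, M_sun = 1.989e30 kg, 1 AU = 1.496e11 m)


v = sqrt(GM/r) = sqrt(6.674e-11 * 9.945e+30 / 8.826e+11) = 27422.2883

27422.2883 m/s


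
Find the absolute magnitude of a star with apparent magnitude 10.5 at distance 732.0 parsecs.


M = m - 5*log10(d) + 5 = 10.5 - 5*log10(732.0) + 5 = 1.1774

1.1774


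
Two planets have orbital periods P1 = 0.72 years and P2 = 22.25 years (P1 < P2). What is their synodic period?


1/P_syn = |1/P1 - 1/P2| = |1/0.72 - 1/22.25| => P_syn = 0.7441

0.7441 years


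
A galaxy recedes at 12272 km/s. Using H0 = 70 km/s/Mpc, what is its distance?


d = v / H0 = 12272 / 70 = 175.3143

175.3143 Mpc


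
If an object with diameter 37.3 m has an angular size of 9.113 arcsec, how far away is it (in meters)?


D = size / theta_rad, theta_rad = 9.113 * pi/(180*3600) = 4.418e-05, D = 844252.9653

844252.9653 m


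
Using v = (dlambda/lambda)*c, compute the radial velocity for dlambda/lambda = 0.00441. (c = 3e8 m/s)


v = (dlambda/lambda) * c = 0.00441 * 3e8 = 1.323e+06

1.323e+06 m/s


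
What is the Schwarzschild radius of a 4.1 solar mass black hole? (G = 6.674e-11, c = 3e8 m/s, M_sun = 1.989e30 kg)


M = 4.1 * 1.989e30 kg = 8.1549e+30 kg. rs = 2GM/c^2 = 2 * 6.674e-11 * 8.1549e+30 / (3e8)^2 = 12094.6228

12094.6228 m


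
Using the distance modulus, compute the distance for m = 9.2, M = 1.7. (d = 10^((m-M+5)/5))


d = 10^((m - M + 5)/5) = 10^((9.2 - 1.7 + 5)/5) = 316.2278

316.2278 pc


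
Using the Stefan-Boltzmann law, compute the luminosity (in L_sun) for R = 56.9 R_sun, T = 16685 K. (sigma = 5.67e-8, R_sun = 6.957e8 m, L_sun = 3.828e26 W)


R = 56.9 * 6.957e8 m = 3.958533e+10 m. L = 4*pi*R^2*sigma*T^4 = 4*pi*(3.958533e+10)^2 * 5.67e-8 * 16685^4 = 8.652992083e+31 W. L/L_sun = 8.652992083e+31 / 3.828e26 = 226044.7253

226044.7253 L_sun


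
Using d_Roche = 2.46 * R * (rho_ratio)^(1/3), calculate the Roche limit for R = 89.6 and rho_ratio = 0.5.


d_Roche = 2.46 * 89.6 * 0.5^(1/3) = 174.9443

174.9443


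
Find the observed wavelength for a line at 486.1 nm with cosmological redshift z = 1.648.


lam_obs = lam_emit * (1 + z) = 486.1 * (1 + 1.648) = 1287.1928

1287.1928 nm


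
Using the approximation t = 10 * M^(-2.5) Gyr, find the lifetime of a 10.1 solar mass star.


t = 10 * M^(-2.5) = 10 * 10.1^(-2.5) = 0.0308

0.0308 Gyr


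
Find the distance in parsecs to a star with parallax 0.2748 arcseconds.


d = 1/p = 1/0.2748 = 3.639

3.639 pc


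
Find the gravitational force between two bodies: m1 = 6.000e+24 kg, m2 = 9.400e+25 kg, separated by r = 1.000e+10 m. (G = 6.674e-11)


F = G*m1*m2/r^2 = 6.674e-11 * 6.000e+24 * 9.400e+25 / (1.000e+10)^2 = 6.674e-11 * 5.640e+50 / 1.000e+20 = 3.764e+20

3.764e+20 N


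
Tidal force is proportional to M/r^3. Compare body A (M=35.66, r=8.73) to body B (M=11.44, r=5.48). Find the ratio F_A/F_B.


Ratio = (M1/r1^3) / (M2/r2^3) = (35.66/8.73^3) / (11.44/5.48^3) = 0.771

0.771


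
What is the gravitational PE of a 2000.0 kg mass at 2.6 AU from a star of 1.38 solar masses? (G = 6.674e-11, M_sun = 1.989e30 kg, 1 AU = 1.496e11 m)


M = 1.38 * 1.989e30 kg = 2.74482e+30 kg; r = 2.6 AU * 1.496e11 m/AU = 3.8896e+11 m. U = -GM*m/r = -(6.674e-11 * 2.74482e+30 * 2000.0) / 3.8896e+11 = -9.419e+11

-9.419e+11 J


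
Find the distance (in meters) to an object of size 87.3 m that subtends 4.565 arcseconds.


D = size / theta_rad, theta_rad = 4.565 * pi/(180*3600) = 2.213e-05, D = 3.945e+06

3.945e+06 m


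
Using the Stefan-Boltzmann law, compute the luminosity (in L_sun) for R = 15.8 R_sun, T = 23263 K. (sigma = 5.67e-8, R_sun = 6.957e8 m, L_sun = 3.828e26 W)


R = 15.8 * 6.957e8 m = 1.099206e+10 m. L = 4*pi*R^2*sigma*T^4 = 4*pi*(1.099206e+10)^2 * 5.67e-8 * 23263^4 = 2.521238825e+31 W. L/L_sun = 2.521238825e+31 / 3.828e26 = 65863.0832

65863.0832 L_sun


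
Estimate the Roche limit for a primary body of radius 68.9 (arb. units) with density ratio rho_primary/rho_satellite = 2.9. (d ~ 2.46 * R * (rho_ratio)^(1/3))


d_Roche = 2.46 * 68.9 * 2.9^(1/3) = 241.7058

241.7058


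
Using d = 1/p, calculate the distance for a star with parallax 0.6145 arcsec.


d = 1/p = 1/0.6145 = 1.6273

1.6273 pc


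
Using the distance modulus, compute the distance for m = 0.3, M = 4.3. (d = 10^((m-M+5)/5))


d = 10^((m - M + 5)/5) = 10^((0.3 - 4.3 + 5)/5) = 1.5849

1.5849 pc


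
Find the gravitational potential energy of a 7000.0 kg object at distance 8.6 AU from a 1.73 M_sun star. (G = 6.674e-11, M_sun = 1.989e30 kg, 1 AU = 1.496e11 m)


M = 1.73 * 1.989e30 kg = 3.44097e+30 kg; r = 8.6 AU * 1.496e11 m/AU = 1.28656e+12 m. U = -GM*m/r = -(6.674e-11 * 3.44097e+30 * 7000.0) / 1.28656e+12 = -1.249e+12

-1.249e+12 J


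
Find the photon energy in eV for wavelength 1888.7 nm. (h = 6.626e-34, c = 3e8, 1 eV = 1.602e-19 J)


E = hc/lambda = 6.626e-34 * 3e8 / 1.889e-06 = 1.052e-19 J = 0.657 eV

0.657 eV


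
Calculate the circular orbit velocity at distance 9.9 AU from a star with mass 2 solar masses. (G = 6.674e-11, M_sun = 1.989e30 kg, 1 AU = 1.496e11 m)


v = sqrt(GM/r) = sqrt(6.674e-11 * 3.978e+30 / 1.481e+12) = 13388.8136

13388.8136 m/s


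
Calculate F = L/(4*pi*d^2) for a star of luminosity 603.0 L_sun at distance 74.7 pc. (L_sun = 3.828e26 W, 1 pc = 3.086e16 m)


F = L / (4*pi*d^2) = 2.308e+29 / (4*pi*(2.305e+18)^2) = 3.457e-09

3.457e-09 W/m^2
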